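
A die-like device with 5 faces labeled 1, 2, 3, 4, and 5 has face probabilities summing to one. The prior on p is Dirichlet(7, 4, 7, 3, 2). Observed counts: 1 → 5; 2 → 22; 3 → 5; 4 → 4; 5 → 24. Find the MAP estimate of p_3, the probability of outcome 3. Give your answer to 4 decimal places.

MAP estimate: 0.1410

The posterior is Dirichlet(αᵢ + nᵢ) = Dirichlet(12, 26, 12, 7, 26).
For a Dirichlet(a₁,…,a_K) with all aᵢ > 1, the mode has j-th component (aⱼ − 1)/(Σaᵢ − K).
Here Σaᵢ = 83 and K = 5, so p_3 = (12 − 1)/(83 − 5) = 11/78 ≈ 0.1410.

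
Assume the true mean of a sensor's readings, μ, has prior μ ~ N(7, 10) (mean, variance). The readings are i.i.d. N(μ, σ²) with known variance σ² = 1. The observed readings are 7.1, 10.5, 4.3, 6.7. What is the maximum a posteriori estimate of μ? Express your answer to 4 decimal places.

n = 4; x̄ = (7.1 + 10.5 + 4.3 + 6.7)/4 = 28.6/4 = 7.15.
For a Normal prior and Normal likelihood with known variance, the posterior is Normal; its mode equals its mean, the precision-weighted average.
Prior precision 1/σ₀² = 1/10 = 0.1; data precision n/σ² = 4/1 = 4.
μ̂ = (0.1·7 + 4·7.15) / (0.1 + 4) = 29.3/4.1 = 293/41 ≈ 7.1463.

μ̂_MAP = 7.1463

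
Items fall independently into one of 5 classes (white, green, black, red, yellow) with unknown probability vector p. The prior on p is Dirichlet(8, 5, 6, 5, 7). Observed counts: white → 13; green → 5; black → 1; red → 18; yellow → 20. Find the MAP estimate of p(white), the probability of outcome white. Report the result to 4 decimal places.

The posterior is Dirichlet(αᵢ + nᵢ) = Dirichlet(21, 10, 7, 23, 27).
For a Dirichlet(a₁,…,a_K) with all aᵢ > 1, the mode has j-th component (aⱼ − 1)/(Σaᵢ − K).
Here Σaᵢ = 88 and K = 5, so p(white) = (21 − 1)/(88 − 5) = 20/83 ≈ 0.2410.

MAP estimate of p(white) = 0.2410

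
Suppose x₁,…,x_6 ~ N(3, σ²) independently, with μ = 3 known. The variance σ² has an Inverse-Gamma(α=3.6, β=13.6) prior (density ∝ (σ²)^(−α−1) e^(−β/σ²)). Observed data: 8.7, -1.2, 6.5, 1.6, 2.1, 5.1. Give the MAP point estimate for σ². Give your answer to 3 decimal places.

Sum of squared deviations about the known mean: SS = (8.7−3)² + (-1.2−3)² + (6.5−3)² + (1.6−3)² + (2.1−3)² + (5.1−3)² = 69.56.
The Normal likelihood contributes (σ²)^(−n/2) exp(−SS/(2σ²)), so the posterior is Inverse-Gamma(α + n/2, β + SS/2) = Inverse-Gamma(6.6, 48.38).
The mode of Inverse-Gamma(a, b) is b/(a+1) = 48.38/7.6 ≈ 6.366.

σ̂²_MAP = 6.366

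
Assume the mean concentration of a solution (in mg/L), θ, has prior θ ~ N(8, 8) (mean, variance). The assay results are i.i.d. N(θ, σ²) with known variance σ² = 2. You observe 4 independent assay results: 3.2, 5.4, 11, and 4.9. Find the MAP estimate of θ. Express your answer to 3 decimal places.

n = 4; x̄ = (3.2 + 5.4 + 11 + 4.9)/4 = 24.5/4 = 6.125.
For a Normal prior and Normal likelihood with known variance, the posterior is Normal; its mode equals its mean, the precision-weighted average.
Prior precision 1/σ₀² = 1/8 = 0.125; data precision n/σ² = 4/2 = 2.
θ̂ = (0.125·8 + 2·6.125) / (0.125 + 2) = 13.25/2.125 = 106/17 ≈ 6.235.

θ̂_MAP = 6.235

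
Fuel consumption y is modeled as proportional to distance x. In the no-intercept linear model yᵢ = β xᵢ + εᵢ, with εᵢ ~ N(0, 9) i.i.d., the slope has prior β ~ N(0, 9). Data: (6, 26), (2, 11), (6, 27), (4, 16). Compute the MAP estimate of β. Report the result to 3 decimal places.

log p(β | y) = −Σ(yᵢ − βxᵢ)²/(2·9) − β²/(2·9) + const.
Setting the derivative to zero: Σxᵢ(yᵢ − βxᵢ)/9 − β/9 = 0, so β = Σxᵢyᵢ / (Σxᵢ² + σ²/τ²).
Σxᵢyᵢ = 6·26 + 2·11 + 6·27 + 4·16 = 404; Σxᵢ² = 92; σ²/τ² = 1.
β̂_MAP = 404 / (92 + 1) = 404/93 ≈ 4.344.

β̂_MAP = 4.344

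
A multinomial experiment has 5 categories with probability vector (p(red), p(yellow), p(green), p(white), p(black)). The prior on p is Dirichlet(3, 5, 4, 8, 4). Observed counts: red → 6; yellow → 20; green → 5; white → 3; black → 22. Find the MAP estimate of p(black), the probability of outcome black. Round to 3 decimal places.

MAP estimate of p(black) = 0.333

The posterior is Dirichlet(αᵢ + nᵢ) = Dirichlet(9, 25, 9, 11, 26).
For a Dirichlet(a₁,…,a_K) with all aᵢ > 1, the mode has j-th component (aⱼ − 1)/(Σaᵢ − K).
Here Σaᵢ = 80 and K = 5, so p(black) = (26 − 1)/(80 − 5) = 25/75 ≈ 0.333.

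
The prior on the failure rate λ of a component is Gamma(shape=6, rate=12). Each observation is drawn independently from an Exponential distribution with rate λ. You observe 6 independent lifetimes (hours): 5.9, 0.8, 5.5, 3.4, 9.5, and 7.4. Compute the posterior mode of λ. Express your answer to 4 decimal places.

The Exponential(rate=λ) likelihood is ∝ λ^n e^(−λΣtᵢ). Here n = 6 and Σtᵢ = 5.9 + 0.8 + 5.5 + 3.4 + 9.5 + 7.4 = 32.5.
Posterior ∝ λ^5e^(−12λ) · λ^6e^(−32.5λ) = λ^11e^(−44.5λ), i.e. Gamma(12, 44.5).
Mode = (a−1)/b = 11/44.5 ≈ 0.2472.

λ̂_MAP = 0.2472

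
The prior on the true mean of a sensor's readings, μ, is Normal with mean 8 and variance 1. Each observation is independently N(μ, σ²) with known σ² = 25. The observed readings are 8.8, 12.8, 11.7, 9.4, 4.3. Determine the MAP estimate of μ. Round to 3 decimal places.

n = 5; x̄ = (8.8 + 12.8 + 11.7 + 9.4 + 4.3)/5 = 47/5 = 9.4.
For a Normal prior and Normal likelihood with known variance, the posterior is Normal; its mode equals its mean, the precision-weighted average.
Prior precision 1/σ₀² = 1/1 = 1; data precision n/σ² = 5/25 = 0.2.
μ̂ = (1·8 + 0.2·9.4) / (1 + 0.2) = 9.88/1.2 = 247/30 ≈ 8.233.

μ̂_MAP = 8.233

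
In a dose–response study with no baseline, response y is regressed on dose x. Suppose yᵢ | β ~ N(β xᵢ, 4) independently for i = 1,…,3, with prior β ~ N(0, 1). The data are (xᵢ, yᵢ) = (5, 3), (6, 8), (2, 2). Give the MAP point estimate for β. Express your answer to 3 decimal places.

log p(β | y) = −Σ(yᵢ − βxᵢ)²/(2·4) − β²/(2·1) + const.
Setting the derivative to zero: Σxᵢ(yᵢ − βxᵢ)/4 − β/1 = 0, so β = Σxᵢyᵢ / (Σxᵢ² + σ²/τ²).
Σxᵢyᵢ = 5·3 + 6·8 + 2·2 = 67; Σxᵢ² = 65; σ²/τ² = 4.
β̂_MAP = 67 / (65 + 4) = 67/69 ≈ 0.971.

β̂_MAP = 0.971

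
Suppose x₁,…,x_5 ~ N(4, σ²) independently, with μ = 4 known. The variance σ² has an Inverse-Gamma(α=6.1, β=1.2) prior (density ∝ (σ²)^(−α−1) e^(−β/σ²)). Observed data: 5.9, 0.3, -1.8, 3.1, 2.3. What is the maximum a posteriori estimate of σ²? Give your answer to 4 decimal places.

Sum of squared deviations about the known mean: SS = (5.9−4)² + (0.3−4)² + (-1.8−4)² + (3.1−4)² + (2.3−4)² = 54.64.
The Normal likelihood contributes (σ²)^(−n/2) exp(−SS/(2σ²)), so the posterior is Inverse-Gamma(α + n/2, β + SS/2) = Inverse-Gamma(8.6, 28.52).
The mode of Inverse-Gamma(a, b) is b/(a+1) = 28.52/9.6 ≈ 2.9708.

σ̂²_MAP = 2.9708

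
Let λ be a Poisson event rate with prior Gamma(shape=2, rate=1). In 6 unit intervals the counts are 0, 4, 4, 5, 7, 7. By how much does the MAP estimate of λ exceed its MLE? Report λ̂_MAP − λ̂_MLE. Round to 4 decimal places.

MAP − MLE = -0.5000

Σxᵢ = 27. Posterior is Gamma(29, 7); MAP = (29−1)/7 = 28/7 ≈ 4.00000.
MLE = x̄ = 27/6 ≈ 4.50000.
Difference = 28/7 − 27/6 = -1/2 ≈ -0.5000.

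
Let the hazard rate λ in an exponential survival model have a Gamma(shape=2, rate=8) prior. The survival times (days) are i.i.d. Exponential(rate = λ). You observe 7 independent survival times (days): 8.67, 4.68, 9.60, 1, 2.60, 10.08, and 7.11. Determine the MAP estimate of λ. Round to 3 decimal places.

λ̂_MAP = 0.155

The Exponential(rate=λ) likelihood is ∝ λ^n e^(−λΣtᵢ). Here n = 7 and Σtᵢ = 8.67 + 4.68 + 9.60 + 1 + 2.60 + 10.08 + 7.11 = 43.74.
Posterior ∝ λe^(−8λ) · λ^7e^(−43.74λ) = λ^8e^(−51.74λ), i.e. Gamma(9, 51.74).
Mode = (a−1)/b = 8/51.74 ≈ 0.155.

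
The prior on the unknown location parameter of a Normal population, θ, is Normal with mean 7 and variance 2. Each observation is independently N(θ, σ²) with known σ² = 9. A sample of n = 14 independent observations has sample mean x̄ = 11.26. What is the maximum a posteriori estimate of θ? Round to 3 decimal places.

n = 14, x̄ = 11.26.
For a Normal prior and Normal likelihood with known variance, the posterior is Normal; its mode equals its mean, the precision-weighted average.
Prior precision 1/σ₀² = 1/2 = 0.5; data precision n/σ² = 14/9.
θ̂ = (0.5·7 + (14/9)·11.26) / (0.5 + 14/9) = (9457/450)/(37/18) = 9457/925 ≈ 10.224.

θ̂_MAP = 10.224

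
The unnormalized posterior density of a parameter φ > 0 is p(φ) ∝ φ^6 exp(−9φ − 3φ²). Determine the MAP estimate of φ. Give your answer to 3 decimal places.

ℓ'(φ) = 6/φ − 9 − 6φ. Setting this to zero and multiplying by φ: 6φ² + 9φ − 6 = 0.
φ = (−9 + √(9² + 4·6·6)) / (2·6) = (−9 + √225) / 12 = (−9 + 15)/12 = 1/2.
ℓ''(φ) = −6/φ² − 6 < 0, confirming a maximum.

φ̂_MAP = 0.500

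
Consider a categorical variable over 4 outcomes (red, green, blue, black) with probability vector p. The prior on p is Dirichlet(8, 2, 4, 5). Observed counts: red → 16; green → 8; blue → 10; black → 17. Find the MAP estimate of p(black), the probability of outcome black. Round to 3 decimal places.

MAP estimate of p(black) = 0.318

The posterior is Dirichlet(αᵢ + nᵢ) = Dirichlet(24, 10, 14, 22).
For a Dirichlet(a₁,…,a_K) with all aᵢ > 1, the mode has j-th component (aⱼ − 1)/(Σaᵢ − K).
Here Σaᵢ = 70 and K = 4, so p(black) = (22 − 1)/(70 − 4) = 21/66 ≈ 0.318.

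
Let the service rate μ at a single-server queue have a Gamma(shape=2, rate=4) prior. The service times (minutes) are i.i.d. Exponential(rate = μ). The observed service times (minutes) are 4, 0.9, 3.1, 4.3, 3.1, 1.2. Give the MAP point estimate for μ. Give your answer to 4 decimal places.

The Exponential(rate=μ) likelihood is ∝ μ^n e^(−μΣtᵢ). Here n = 6 and Σtᵢ = 4 + 0.9 + 3.1 + 4.3 + 3.1 + 1.2 = 16.6.
Posterior ∝ μe^(−4μ) · μ^6e^(−16.6μ) = μ^7e^(−20.6μ), i.e. Gamma(8, 20.6).
Mode = (a−1)/b = 7/20.6 ≈ 0.3398.

μ̂_MAP = 0.3398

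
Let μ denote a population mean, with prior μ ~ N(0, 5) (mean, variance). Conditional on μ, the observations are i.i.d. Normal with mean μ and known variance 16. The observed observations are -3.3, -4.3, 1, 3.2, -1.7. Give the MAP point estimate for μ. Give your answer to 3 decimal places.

n = 5; x̄ = ((-3.3) + (-4.3) + 1 + 3.2 + (-1.7))/5 = -5.1/5 = -1.02.
For a Normal prior and Normal likelihood with known variance, the posterior is Normal; its mode equals its mean, the precision-weighted average.
Prior precision 1/σ₀² = 1/5 = 0.2; data precision n/σ² = 5/16 = 0.3125.
μ̂ = (0.2·0 + 0.3125·(-1.02)) / (0.2 + 0.3125) = (-0.31875)/0.5125 = -51/82 ≈ -0.622.

μ̂_MAP = -0.622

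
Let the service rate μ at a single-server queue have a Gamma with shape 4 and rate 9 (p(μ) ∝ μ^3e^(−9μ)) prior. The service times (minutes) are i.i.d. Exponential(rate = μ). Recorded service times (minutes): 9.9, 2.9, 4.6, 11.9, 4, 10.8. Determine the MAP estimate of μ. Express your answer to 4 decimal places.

μ̂_MAP = 0.1695

The Exponential(rate=μ) likelihood is ∝ μ^n e^(−μΣtᵢ). Here n = 6 and Σtᵢ = 9.9 + 2.9 + 4.6 + 11.9 + 4 + 10.8 = 44.1.
Posterior ∝ μ^3e^(−9μ) · μ^6e^(−44.1μ) = μ^9e^(−53.1μ), i.e. Gamma(10, 53.1).
Mode = (a−1)/b = 9/53.1 ≈ 0.1695.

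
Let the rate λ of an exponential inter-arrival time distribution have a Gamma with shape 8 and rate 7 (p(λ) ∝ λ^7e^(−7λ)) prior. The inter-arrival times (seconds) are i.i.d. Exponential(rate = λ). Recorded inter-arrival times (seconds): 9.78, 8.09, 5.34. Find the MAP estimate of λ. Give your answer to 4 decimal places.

λ̂_MAP = 0.3310

The Exponential(rate=λ) likelihood is ∝ λ^n e^(−λΣtᵢ). Here n = 3 and Σtᵢ = 9.78 + 8.09 + 5.34 = 23.21.
Posterior ∝ λ^7e^(−7λ) · λ^3e^(−23.21λ) = λ^10e^(−30.21λ), i.e. Gamma(11, 30.21).
Mode = (a−1)/b = 10/30.21 ≈ 0.3310.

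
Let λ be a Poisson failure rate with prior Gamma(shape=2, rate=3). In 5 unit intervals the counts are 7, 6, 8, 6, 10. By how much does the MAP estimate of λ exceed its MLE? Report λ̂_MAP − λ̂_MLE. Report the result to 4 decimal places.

MAP − MLE = -2.6500

Σxᵢ = 37. Posterior is Gamma(39, 8); MAP = (39−1)/8 = 38/8 ≈ 4.75000.
MLE = x̄ = 37/5 ≈ 7.40000.
Difference = 38/8 − 37/5 = -53/20 ≈ -2.6500.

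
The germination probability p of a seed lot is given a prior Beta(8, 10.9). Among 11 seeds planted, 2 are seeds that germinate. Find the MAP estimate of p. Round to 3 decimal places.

Prior: Beta(8, 10.9).
Data: 2 successes in 11 trials. The binomial likelihood contributes p^2(1−p)^9, so the posterior is Beta(8+2, 10.9+9) = Beta(10, 19.9).
For Beta(a, b) with a, b > 1 the mode is (a−1)/(a+b−2) = 9/27.9 ≈ 0.323.

p̂_MAP = 0.323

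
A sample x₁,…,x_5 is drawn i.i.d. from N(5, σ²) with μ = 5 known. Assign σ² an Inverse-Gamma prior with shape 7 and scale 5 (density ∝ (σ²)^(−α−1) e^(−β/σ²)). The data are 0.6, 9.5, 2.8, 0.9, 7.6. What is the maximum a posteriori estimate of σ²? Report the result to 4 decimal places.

Sum of squared deviations about the known mean: SS = (0.6−5)² + (9.5−5)² + (2.8−5)² + (0.9−5)² + (7.6−5)² = 68.02.
The Normal likelihood contributes (σ²)^(−n/2) exp(−SS/(2σ²)), so the posterior is Inverse-Gamma(α + n/2, β + SS/2) = Inverse-Gamma(9.5, 39.01).
The mode of Inverse-Gamma(a, b) is b/(a+1) = 39.01/10.5 ≈ 3.7152.

σ̂²_MAP = 3.7152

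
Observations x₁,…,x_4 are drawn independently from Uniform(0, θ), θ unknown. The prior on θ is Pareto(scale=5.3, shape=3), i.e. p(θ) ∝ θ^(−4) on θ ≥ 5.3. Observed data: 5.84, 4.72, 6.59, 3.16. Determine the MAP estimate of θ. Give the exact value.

The Uniform(0, θ) likelihood is θ^(−n) for θ ≥ max(xᵢ), zero otherwise. Here max(xᵢ) = 6.59.
Posterior ∝ θ^(−4) · θ^(−4) = θ^(−8) on θ ≥ max(5.3, 6.59) = 6.59.
This density is strictly decreasing in θ, so the posterior mode lies at the lower boundary of the support.

θ̂_MAP = 6.59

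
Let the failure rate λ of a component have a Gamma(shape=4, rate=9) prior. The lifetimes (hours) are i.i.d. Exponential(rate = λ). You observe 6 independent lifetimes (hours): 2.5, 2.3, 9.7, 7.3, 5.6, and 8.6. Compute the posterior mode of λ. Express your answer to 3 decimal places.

The Exponential(rate=λ) likelihood is ∝ λ^n e^(−λΣtᵢ). Here n = 6 and Σtᵢ = 2.5 + 2.3 + 9.7 + 7.3 + 5.6 + 8.6 = 36.
Posterior ∝ λ^3e^(−9λ) · λ^6e^(−36λ) = λ^9e^(−45λ), i.e. Gamma(10, 45).
Mode = (a−1)/b = 9/45 ≈ 0.200.

λ̂_MAP = 0.200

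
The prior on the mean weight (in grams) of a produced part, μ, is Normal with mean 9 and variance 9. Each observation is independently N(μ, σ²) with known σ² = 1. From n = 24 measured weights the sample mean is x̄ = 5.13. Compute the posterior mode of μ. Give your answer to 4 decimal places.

μ̂_MAP = 5.1478

n = 24, x̄ = 5.13.
For a Normal prior and Normal likelihood with known variance, the posterior is Normal; its mode equals its mean, the precision-weighted average.
Prior precision 1/σ₀² = 1/9; data precision n/σ² = 24/1 = 24.
μ̂ = ((1/9)·9 + 24·5.13) / (1/9 + 24) = 124.12/(217/9) = 27927/5425 ≈ 5.1478.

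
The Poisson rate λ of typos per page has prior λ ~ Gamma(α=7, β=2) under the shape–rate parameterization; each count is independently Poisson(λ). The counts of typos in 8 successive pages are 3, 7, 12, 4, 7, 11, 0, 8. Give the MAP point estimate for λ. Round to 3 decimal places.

λ̂_MAP = 5.800

Σxᵢ = 3+7+12+4+7+11+0+8 = 52, with n = 8.
Posterior ∝ λ^6e^(−2λ) · λ^52e^(−8λ) = λ^58e^(−10λ), i.e. Gamma(shape=59, rate=10).
The mode of a Gamma(a, b) with a ≥ 1 (shape–rate) is (a−1)/b = 58/10 ≈ 5.800.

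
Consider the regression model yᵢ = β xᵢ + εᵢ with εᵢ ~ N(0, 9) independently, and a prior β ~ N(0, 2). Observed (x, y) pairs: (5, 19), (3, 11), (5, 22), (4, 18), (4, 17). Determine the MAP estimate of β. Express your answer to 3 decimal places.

log p(β | y) = −Σ(yᵢ − βxᵢ)²/(2·9) − β²/(2·2) + const.
Setting the derivative to zero: Σxᵢ(yᵢ − βxᵢ)/9 − β/2 = 0, so β = Σxᵢyᵢ / (Σxᵢ² + σ²/τ²).
Σxᵢyᵢ = 5·19 + 3·11 + 5·22 + 4·18 + 4·17 = 378; Σxᵢ² = 91; σ²/τ² = 4.5.
β̂_MAP = 378 / (91 + 4.5) = 378/95.5 ≈ 3.958.

β̂_MAP = 3.958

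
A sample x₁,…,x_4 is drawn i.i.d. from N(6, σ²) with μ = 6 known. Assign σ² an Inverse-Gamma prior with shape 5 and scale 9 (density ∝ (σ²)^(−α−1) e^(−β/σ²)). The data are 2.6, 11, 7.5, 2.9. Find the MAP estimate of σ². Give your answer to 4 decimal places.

Sum of squared deviations about the known mean: SS = (2.6−6)² + (11−6)² + (7.5−6)² + (2.9−6)² = 48.42.
The Normal likelihood contributes (σ²)^(−n/2) exp(−SS/(2σ²)), so the posterior is Inverse-Gamma(α + n/2, β + SS/2) = Inverse-Gamma(7, 33.21).
The mode of Inverse-Gamma(a, b) is b/(a+1) = 33.21/8 ≈ 4.1513.

σ̂²_MAP = 4.1513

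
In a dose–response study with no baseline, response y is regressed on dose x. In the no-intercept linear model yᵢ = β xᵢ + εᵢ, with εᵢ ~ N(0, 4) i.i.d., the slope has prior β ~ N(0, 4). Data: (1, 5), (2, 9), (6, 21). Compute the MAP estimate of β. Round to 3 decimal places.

β̂_MAP = 3.548

log p(β | y) = −Σ(yᵢ − βxᵢ)²/(2·4) − β²/(2·4) + const.
Setting the derivative to zero: Σxᵢ(yᵢ − βxᵢ)/4 − β/4 = 0, so β = Σxᵢyᵢ / (Σxᵢ² + σ²/τ²).
Σxᵢyᵢ = 1·5 + 2·9 + 6·21 = 149; Σxᵢ² = 41; σ²/τ² = 1.
β̂_MAP = 149 / (41 + 1) = 149/42 ≈ 3.548.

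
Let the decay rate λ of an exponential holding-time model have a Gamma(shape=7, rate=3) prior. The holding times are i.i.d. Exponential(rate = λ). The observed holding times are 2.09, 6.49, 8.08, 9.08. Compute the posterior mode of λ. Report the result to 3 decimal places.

The Exponential(rate=λ) likelihood is ∝ λ^n e^(−λΣtᵢ). Here n = 4 and Σtᵢ = 2.09 + 6.49 + 8.08 + 9.08 = 25.74.
Posterior ∝ λ^6e^(−3λ) · λ^4e^(−25.74λ) = λ^10e^(−28.74λ), i.e. Gamma(11, 28.74).
Mode = (a−1)/b = 10/28.74 ≈ 0.348.

λ̂_MAP = 0.348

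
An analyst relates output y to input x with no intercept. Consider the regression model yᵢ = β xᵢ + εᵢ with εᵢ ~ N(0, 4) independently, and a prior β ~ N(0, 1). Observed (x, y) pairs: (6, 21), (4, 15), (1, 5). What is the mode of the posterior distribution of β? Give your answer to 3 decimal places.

log p(β | y) = −Σ(yᵢ − βxᵢ)²/(2·4) − β²/(2·1) + const.
Setting the derivative to zero: Σxᵢ(yᵢ − βxᵢ)/4 − β/1 = 0, so β = Σxᵢyᵢ / (Σxᵢ² + σ²/τ²).
Σxᵢyᵢ = 6·21 + 4·15 + 1·5 = 191; Σxᵢ² = 53; σ²/τ² = 4.
β̂_MAP = 191 / (53 + 4) = 191/57 ≈ 3.351.

β̂_MAP = 3.351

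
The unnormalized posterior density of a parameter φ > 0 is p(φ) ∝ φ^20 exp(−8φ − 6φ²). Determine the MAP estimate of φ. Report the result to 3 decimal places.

ℓ'(φ) = 20/φ − 8 − 12φ. Setting this to zero and multiplying by φ: 12φ² + 8φ − 20 = 0.
φ = (−8 + √(8² + 4·12·20)) / (2·12) = (−8 + √1024) / 24 = (−8 + 32)/24 = 1.
ℓ''(φ) = −20/φ² − 12 < 0, confirming a maximum.

φ̂_MAP = 1.000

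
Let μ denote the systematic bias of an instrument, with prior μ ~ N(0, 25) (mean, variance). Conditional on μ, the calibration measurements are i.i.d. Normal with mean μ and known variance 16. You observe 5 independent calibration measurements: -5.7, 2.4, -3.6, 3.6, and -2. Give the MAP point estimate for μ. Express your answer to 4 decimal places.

μ̂_MAP = -0.9397

n = 5; x̄ = ((-5.7) + 2.4 + (-3.6) + 3.6 + (-2))/5 = -5.3/5 = -1.06.
For a Normal prior and Normal likelihood with known variance, the posterior is Normal; its mode equals its mean, the precision-weighted average.
Prior precision 1/σ₀² = 1/25 = 0.04; data precision n/σ² = 5/16 = 0.3125.
μ̂ = (0.04·0 + 0.3125·(-1.06)) / (0.04 + 0.3125) = (-0.33125)/0.3525 = -265/282 ≈ -0.9397.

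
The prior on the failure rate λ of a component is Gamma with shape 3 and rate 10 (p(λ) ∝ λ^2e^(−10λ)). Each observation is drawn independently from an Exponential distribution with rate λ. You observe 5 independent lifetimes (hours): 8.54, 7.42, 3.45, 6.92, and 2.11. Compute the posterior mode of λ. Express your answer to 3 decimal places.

λ̂_MAP = 0.182

The Exponential(rate=λ) likelihood is ∝ λ^n e^(−λΣtᵢ). Here n = 5 and Σtᵢ = 8.54 + 7.42 + 3.45 + 6.92 + 2.11 = 28.44.
Posterior ∝ λ^2e^(−10λ) · λ^5e^(−28.44λ) = λ^7e^(−38.44λ), i.e. Gamma(8, 38.44).
Mode = (a−1)/b = 7/38.44 ≈ 0.182.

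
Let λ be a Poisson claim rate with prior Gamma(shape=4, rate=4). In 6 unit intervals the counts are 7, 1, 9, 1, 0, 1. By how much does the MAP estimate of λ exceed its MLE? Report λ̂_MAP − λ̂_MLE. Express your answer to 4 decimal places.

MAP − MLE = -0.9667

Σxᵢ = 19. Posterior is Gamma(23, 10); MAP = (23−1)/10 = 22/10 ≈ 2.20000.
MLE = x̄ = 19/6 ≈ 3.16667.
Difference = 22/10 − 19/6 = -29/30 ≈ -0.9667.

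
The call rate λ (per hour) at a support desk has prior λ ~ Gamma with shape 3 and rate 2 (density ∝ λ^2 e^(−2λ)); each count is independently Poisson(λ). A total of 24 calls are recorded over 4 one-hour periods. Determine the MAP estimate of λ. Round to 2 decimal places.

λ̂_MAP = 4.33

Σxᵢ = 24, n = 4.
Posterior ∝ λ^2e^(−2λ) · λ^24e^(−4λ) = λ^26e^(−6λ), i.e. Gamma(shape=27, rate=6).
The mode of a Gamma(a, b) with a ≥ 1 (shape–rate) is (a−1)/b = 26/6 ≈ 4.33.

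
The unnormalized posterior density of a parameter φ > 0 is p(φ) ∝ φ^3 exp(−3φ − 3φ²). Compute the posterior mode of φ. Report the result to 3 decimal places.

φ̂_MAP = 0.500

ℓ'(φ) = 3/φ − 3 − 6φ. Setting this to zero and multiplying by φ: 6φ² + 3φ − 3 = 0.
φ = (−3 + √(3² + 4·6·3)) / (2·6) = (−3 + √81) / 12 = (−3 + 9)/12 = 1/2.
ℓ''(φ) = −3/φ² − 6 < 0, confirming a maximum.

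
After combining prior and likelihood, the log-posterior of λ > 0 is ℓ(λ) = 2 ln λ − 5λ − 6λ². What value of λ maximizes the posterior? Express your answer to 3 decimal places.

ℓ'(λ) = 2/λ − 5 − 12λ. Setting this to zero and multiplying by λ: 12λ² + 5λ − 2 = 0.
λ = (−5 + √(5² + 4·12·2)) / (2·12) = (−5 + √121) / 24 = (−5 + 11)/24 = 1/4.
ℓ''(λ) = −2/λ² − 12 < 0, confirming a maximum.

λ̂_MAP = 0.250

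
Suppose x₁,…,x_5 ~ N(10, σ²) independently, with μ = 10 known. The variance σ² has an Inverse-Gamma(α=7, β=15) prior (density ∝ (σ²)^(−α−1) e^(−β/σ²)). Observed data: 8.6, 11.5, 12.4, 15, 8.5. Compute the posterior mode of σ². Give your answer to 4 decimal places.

σ̂²_MAP = 3.2010

Sum of squared deviations about the known mean: SS = (8.6−10)² + (11.5−10)² + (12.4−10)² + (15−10)² + (8.5−10)² = 37.22.
The Normal likelihood contributes (σ²)^(−n/2) exp(−SS/(2σ²)), so the posterior is Inverse-Gamma(α + n/2, β + SS/2) = Inverse-Gamma(9.5, 33.61).
The mode of Inverse-Gamma(a, b) is b/(a+1) = 33.61/10.5 ≈ 3.2010.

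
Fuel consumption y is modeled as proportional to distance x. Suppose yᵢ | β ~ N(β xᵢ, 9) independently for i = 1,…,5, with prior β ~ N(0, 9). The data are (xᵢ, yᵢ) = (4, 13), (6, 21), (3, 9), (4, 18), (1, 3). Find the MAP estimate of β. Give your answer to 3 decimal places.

log p(β | y) = −Σ(yᵢ − βxᵢ)²/(2·9) − β²/(2·9) + const.
Setting the derivative to zero: Σxᵢ(yᵢ − βxᵢ)/9 − β/9 = 0, so β = Σxᵢyᵢ / (Σxᵢ² + σ²/τ²).
Σxᵢyᵢ = 4·13 + 6·21 + 3·9 + 4·18 + 1·3 = 280; Σxᵢ² = 78; σ²/τ² = 1.
β̂_MAP = 280 / (78 + 1) = 280/79 ≈ 3.544.

β̂_MAP = 3.544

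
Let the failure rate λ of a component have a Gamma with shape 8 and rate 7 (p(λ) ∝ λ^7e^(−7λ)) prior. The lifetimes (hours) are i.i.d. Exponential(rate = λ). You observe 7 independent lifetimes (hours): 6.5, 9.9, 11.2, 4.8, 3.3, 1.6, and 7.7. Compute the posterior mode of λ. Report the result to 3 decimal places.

λ̂_MAP = 0.269

The Exponential(rate=λ) likelihood is ∝ λ^n e^(−λΣtᵢ). Here n = 7 and Σtᵢ = 6.5 + 9.9 + 11.2 + 4.8 + 3.3 + 1.6 + 7.7 = 45.
Posterior ∝ λ^7e^(−7λ) · λ^7e^(−45λ) = λ^14e^(−52λ), i.e. Gamma(15, 52).
Mode = (a−1)/b = 14/52 ≈ 0.269.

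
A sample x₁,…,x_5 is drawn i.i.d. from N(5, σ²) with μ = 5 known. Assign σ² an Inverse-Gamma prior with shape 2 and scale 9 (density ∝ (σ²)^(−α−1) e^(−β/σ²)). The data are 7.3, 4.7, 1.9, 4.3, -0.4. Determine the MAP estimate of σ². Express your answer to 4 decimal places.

Sum of squared deviations about the known mean: SS = (7.3−5)² + (4.7−5)² + (1.9−5)² + (4.3−5)² + (-0.4−5)² = 44.64.
The Normal likelihood contributes (σ²)^(−n/2) exp(−SS/(2σ²)), so the posterior is Inverse-Gamma(α + n/2, β + SS/2) = Inverse-Gamma(4.5, 31.32).
The mode of Inverse-Gamma(a, b) is b/(a+1) = 31.32/5.5 ≈ 5.6945.

σ̂²_MAP = 5.6945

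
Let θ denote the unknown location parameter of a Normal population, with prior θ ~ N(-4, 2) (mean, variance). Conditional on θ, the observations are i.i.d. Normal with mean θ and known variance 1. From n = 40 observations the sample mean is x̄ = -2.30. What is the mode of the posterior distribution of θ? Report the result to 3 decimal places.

n = 40, x̄ = -2.30.
For a Normal prior and Normal likelihood with known variance, the posterior is Normal; its mode equals its mean, the precision-weighted average.
Prior precision 1/σ₀² = 1/2 = 0.5; data precision n/σ² = 40/1 = 40.
θ̂ = (0.5·(-4) + 40·(-2.3)) / (0.5 + 40) = (-94)/40.5 = -188/81 ≈ -2.321.

θ̂_MAP = -2.321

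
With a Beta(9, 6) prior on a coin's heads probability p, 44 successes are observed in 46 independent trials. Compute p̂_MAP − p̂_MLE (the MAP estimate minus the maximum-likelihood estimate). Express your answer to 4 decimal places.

Posterior is Beta(53, 8); MAP = (53−1)/(61−2) = 52/59 ≈ 0.88136.
MLE ignores the prior: p̂_MLE = k/n = 44/46 ≈ 0.95652.
Difference = 52/59 − 44/46 = -102/1357 ≈ -0.0752.

MAP − MLE = -0.0752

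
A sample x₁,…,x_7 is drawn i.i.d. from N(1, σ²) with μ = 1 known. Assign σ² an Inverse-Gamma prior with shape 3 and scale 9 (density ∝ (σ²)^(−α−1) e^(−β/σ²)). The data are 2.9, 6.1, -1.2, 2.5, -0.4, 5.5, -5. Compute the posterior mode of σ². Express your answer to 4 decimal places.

Sum of squared deviations about the known mean: SS = (2.9−1)² + (6.1−1)² + (-1.2−1)² + (2.5−1)² + (-0.4−1)² + (5.5−1)² + (-5−1)² = 94.92.
The Normal likelihood contributes (σ²)^(−n/2) exp(−SS/(2σ²)), so the posterior is Inverse-Gamma(α + n/2, β + SS/2) = Inverse-Gamma(6.5, 56.46).
The mode of Inverse-Gamma(a, b) is b/(a+1) = 56.46/7.5 ≈ 7.5280.

σ̂²_MAP = 7.5280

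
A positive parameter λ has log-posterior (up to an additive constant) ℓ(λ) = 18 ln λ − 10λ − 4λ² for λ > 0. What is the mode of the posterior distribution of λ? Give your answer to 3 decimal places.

λ̂_MAP = 1.000

ℓ'(λ) = 18/λ − 10 − 8λ. Setting this to zero and multiplying by λ: 8λ² + 10λ − 18 = 0.
λ = (−10 + √(10² + 4·8·18)) / (2·8) = (−10 + √676) / 16 = (−10 + 26)/16 = 1.
ℓ''(λ) = −18/λ² − 8 < 0, confirming a maximum.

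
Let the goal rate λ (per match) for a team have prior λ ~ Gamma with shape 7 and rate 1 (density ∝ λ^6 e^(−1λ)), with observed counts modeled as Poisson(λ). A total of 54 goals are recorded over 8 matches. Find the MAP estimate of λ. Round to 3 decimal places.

Σxᵢ = 54, n = 8.
Posterior ∝ λ^6e^(−1λ) · λ^54e^(−8λ) = λ^60e^(−9λ), i.e. Gamma(shape=61, rate=9).
The mode of a Gamma(a, b) with a ≥ 1 (shape–rate) is (a−1)/b = 60/9 ≈ 6.667.

λ̂_MAP = 6.667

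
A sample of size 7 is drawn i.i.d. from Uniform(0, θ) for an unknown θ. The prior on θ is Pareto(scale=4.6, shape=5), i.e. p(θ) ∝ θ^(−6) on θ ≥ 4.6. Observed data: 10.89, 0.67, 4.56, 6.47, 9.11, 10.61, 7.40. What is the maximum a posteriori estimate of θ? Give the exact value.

θ̂_MAP = 10.89

The Uniform(0, θ) likelihood is θ^(−n) for θ ≥ max(xᵢ), zero otherwise. Here max(xᵢ) = 10.89.
Posterior ∝ θ^(−6) · θ^(−7) = θ^(−13) on θ ≥ max(4.6, 10.89) = 10.89.
This density is strictly decreasing in θ, so the posterior mode lies at the lower boundary of the support.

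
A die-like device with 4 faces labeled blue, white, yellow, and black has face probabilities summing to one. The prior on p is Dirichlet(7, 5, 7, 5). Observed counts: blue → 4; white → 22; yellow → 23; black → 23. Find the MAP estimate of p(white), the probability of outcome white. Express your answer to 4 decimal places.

MAP estimate of p(white) = 0.2826

The posterior is Dirichlet(αᵢ + nᵢ) = Dirichlet(11, 27, 30, 28).
For a Dirichlet(a₁,…,a_K) with all aᵢ > 1, the mode has j-th component (aⱼ − 1)/(Σaᵢ − K).
Here Σaᵢ = 96 and K = 4, so p(white) = (27 − 1)/(96 − 4) = 26/92 ≈ 0.2826.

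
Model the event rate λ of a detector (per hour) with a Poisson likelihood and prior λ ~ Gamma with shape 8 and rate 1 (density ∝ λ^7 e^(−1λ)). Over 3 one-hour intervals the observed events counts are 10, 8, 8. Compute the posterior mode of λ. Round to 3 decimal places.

λ̂_MAP = 8.250

Σxᵢ = 10+8+8 = 26, with n = 3.
Posterior ∝ λ^7e^(−1λ) · λ^26e^(−3λ) = λ^33e^(−4λ), i.e. Gamma(shape=34, rate=4).
The mode of a Gamma(a, b) with a ≥ 1 (shape–rate) is (a−1)/b = 33/4 ≈ 8.250.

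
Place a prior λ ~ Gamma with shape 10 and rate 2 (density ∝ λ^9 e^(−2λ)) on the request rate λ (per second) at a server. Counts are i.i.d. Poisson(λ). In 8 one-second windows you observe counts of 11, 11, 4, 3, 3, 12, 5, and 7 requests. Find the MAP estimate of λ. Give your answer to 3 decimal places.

λ̂_MAP = 6.500

Σxᵢ = 11+11+4+3+3+12+5+7 = 56, with n = 8.
Posterior ∝ λ^9e^(−2λ) · λ^56e^(−8λ) = λ^65e^(−10λ), i.e. Gamma(shape=66, rate=10).
The mode of a Gamma(a, b) with a ≥ 1 (shape–rate) is (a−1)/b = 65/10 ≈ 6.500.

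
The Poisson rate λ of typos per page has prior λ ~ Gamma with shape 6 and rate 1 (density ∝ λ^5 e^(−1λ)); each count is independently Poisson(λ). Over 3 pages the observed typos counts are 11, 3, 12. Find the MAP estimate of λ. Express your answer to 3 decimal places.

λ̂_MAP = 7.750

Σxᵢ = 11+3+12 = 26, with n = 3.
Posterior ∝ λ^5e^(−1λ) · λ^26e^(−3λ) = λ^31e^(−4λ), i.e. Gamma(shape=32, rate=4).
The mode of a Gamma(a, b) with a ≥ 1 (shape–rate) is (a−1)/b = 31/4 ≈ 7.750.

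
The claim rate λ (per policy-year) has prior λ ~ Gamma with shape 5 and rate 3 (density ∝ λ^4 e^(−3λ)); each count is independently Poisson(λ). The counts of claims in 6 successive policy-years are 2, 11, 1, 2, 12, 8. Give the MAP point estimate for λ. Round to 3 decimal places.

Σxᵢ = 2+11+1+2+12+8 = 36, with n = 6.
Posterior ∝ λ^4e^(−3λ) · λ^36e^(−6λ) = λ^40e^(−9λ), i.e. Gamma(shape=41, rate=9).
The mode of a Gamma(a, b) with a ≥ 1 (shape–rate) is (a−1)/b = 40/9 ≈ 4.444.

λ̂_MAP = 4.444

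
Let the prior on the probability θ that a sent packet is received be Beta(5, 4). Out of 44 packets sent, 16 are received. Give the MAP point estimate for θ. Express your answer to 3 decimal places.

θ̂_MAP = 0.392

Prior: Beta(5, 4).
Data: 16 successes in 44 trials. The binomial likelihood contributes θ^16(1−θ)^28, so the posterior is Beta(5+16, 4+28) = Beta(21, 32).
For Beta(a, b) with a, b > 1 the mode is (a−1)/(a+b−2) = 20/51 ≈ 0.392.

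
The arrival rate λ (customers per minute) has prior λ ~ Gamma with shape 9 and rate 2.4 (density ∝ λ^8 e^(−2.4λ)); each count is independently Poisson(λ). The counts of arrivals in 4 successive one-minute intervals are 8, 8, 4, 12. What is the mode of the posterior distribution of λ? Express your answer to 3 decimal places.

Σxᵢ = 8+8+4+12 = 32, with n = 4.
Posterior ∝ λ^8e^(−2.4λ) · λ^32e^(−4λ) = λ^40e^(−6.4λ), i.e. Gamma(shape=41, rate=6.4).
The mode of a Gamma(a, b) with a ≥ 1 (shape–rate) is (a−1)/b = 40/6.4 ≈ 6.250.

λ̂_MAP = 6.250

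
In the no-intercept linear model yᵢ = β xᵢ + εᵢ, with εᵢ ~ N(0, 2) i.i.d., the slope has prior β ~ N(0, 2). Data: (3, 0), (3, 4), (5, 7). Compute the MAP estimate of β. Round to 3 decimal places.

β̂_MAP = 1.068

log p(β | y) = −Σ(yᵢ − βxᵢ)²/(2·2) − β²/(2·2) + const.
Setting the derivative to zero: Σxᵢ(yᵢ − βxᵢ)/2 − β/2 = 0, so β = Σxᵢyᵢ / (Σxᵢ² + σ²/τ²).
Σxᵢyᵢ = 3·0 + 3·4 + 5·7 = 47; Σxᵢ² = 43; σ²/τ² = 1.
β̂_MAP = 47 / (43 + 1) = 47/44 ≈ 1.068.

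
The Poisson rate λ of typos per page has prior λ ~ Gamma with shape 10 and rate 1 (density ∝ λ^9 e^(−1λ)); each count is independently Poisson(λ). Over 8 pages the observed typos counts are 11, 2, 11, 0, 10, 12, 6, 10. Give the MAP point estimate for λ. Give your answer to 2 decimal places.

Σxᵢ = 11+2+11+0+10+12+6+10 = 62, with n = 8.
Posterior ∝ λ^9e^(−1λ) · λ^62e^(−8λ) = λ^71e^(−9λ), i.e. Gamma(shape=72, rate=9).
The mode of a Gamma(a, b) with a ≥ 1 (shape–rate) is (a−1)/b = 71/9 ≈ 7.89.

λ̂_MAP = 7.89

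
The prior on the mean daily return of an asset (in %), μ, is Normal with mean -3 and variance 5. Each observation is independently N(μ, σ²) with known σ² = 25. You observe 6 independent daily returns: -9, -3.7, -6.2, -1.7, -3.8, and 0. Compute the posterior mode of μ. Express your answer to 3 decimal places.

n = 6; x̄ = ((-9) + (-3.7) + (-6.2) + (-1.7) + (-3.8) + 0)/6 = -24.4/6 = -61/15 ≈ -4.0667.
For a Normal prior and Normal likelihood with known variance, the posterior is Normal; its mode equals its mean, the precision-weighted average.
Prior precision 1/σ₀² = 1/5 = 0.2; data precision n/σ² = 6/25 = 0.24.
μ̂ = (0.2·(-3) + 0.24·(-61/15)) / (0.2 + 0.24) = (-1.576)/0.44 = -197/55 ≈ -3.582.

μ̂_MAP = -3.582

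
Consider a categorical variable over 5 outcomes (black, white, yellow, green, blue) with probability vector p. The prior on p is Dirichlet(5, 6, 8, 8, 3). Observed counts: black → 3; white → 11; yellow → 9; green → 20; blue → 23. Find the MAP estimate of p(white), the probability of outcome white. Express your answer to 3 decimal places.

MAP estimate of p(white) = 0.176

The posterior is Dirichlet(αᵢ + nᵢ) = Dirichlet(8, 17, 17, 28, 26).
For a Dirichlet(a₁,…,a_K) with all aᵢ > 1, the mode has j-th component (aⱼ − 1)/(Σaᵢ − K).
Here Σaᵢ = 96 and K = 5, so p(white) = (17 − 1)/(96 − 5) = 16/91 ≈ 0.176.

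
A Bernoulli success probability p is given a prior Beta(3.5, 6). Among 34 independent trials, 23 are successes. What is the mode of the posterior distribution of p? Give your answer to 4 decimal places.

p̂_MAP = 0.6145

Prior: Beta(3.5, 6).
Data: 23 successes in 34 trials. The binomial likelihood contributes p^23(1−p)^11, so the posterior is Beta(3.5+23, 6+11) = Beta(26.5, 17).
For Beta(a, b) with a, b > 1 the mode is (a−1)/(a+b−2) = 25.5/41.5 ≈ 0.6145.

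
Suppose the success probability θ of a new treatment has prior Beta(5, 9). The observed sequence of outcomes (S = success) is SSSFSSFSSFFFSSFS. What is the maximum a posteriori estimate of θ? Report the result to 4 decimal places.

θ̂_MAP = 0.5000

Prior: Beta(5, 9).
Data: 10 successes in 16 trials (from the sequence). The binomial likelihood contributes θ^10(1−θ)^6, so the posterior is Beta(5+10, 9+6) = Beta(15, 15).
For Beta(a, b) with a, b > 1 the mode is (a−1)/(a+b−2) = 14/28 ≈ 0.5000.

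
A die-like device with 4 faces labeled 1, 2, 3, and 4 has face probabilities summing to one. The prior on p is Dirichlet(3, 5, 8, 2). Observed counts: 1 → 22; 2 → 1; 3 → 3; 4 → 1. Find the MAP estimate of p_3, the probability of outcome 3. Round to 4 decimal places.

The posterior is Dirichlet(αᵢ + nᵢ) = Dirichlet(25, 6, 11, 3).
For a Dirichlet(a₁,…,a_K) with all aᵢ > 1, the mode has j-th component (aⱼ − 1)/(Σaᵢ − K).
Here Σaᵢ = 45 and K = 4, so p_3 = (11 − 1)/(45 − 4) = 10/41 ≈ 0.2439.

MAP estimate: 0.2439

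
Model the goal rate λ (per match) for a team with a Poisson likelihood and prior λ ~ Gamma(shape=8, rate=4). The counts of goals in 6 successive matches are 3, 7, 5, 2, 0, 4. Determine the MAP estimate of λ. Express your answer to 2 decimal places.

Σxᵢ = 3+7+5+2+0+4 = 21, with n = 6.
Posterior ∝ λ^7e^(−4λ) · λ^21e^(−6λ) = λ^28e^(−10λ), i.e. Gamma(shape=29, rate=10).
The mode of a Gamma(a, b) with a ≥ 1 (shape–rate) is (a−1)/b = 28/10 ≈ 2.80.

λ̂_MAP = 2.80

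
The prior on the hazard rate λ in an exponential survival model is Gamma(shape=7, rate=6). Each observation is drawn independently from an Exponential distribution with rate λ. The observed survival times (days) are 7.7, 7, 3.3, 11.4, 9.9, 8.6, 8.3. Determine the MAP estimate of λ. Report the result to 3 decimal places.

The Exponential(rate=λ) likelihood is ∝ λ^n e^(−λΣtᵢ). Here n = 7 and Σtᵢ = 7.7 + 7 + 3.3 + 11.4 + 9.9 + 8.6 + 8.3 = 56.2.
Posterior ∝ λ^6e^(−6λ) · λ^7e^(−56.2λ) = λ^13e^(−62.2λ), i.e. Gamma(14, 62.2).
Mode = (a−1)/b = 13/62.2 ≈ 0.209.

λ̂_MAP = 0.209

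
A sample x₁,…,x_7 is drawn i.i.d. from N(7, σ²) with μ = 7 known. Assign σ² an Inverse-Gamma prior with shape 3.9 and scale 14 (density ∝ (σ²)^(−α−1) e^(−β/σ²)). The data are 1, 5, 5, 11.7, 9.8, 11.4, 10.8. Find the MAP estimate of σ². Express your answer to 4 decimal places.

Sum of squared deviations about the known mean: SS = (1−7)² + (5−7)² + (5−7)² + (11.7−7)² + (9.8−7)² + (11.4−7)² + (10.8−7)² = 107.73.
The Normal likelihood contributes (σ²)^(−n/2) exp(−SS/(2σ²)), so the posterior is Inverse-Gamma(α + n/2, β + SS/2) = Inverse-Gamma(7.4, 67.865).
The mode of Inverse-Gamma(a, b) is b/(a+1) = 67.865/8.4 ≈ 8.0792.

σ̂²_MAP = 8.0792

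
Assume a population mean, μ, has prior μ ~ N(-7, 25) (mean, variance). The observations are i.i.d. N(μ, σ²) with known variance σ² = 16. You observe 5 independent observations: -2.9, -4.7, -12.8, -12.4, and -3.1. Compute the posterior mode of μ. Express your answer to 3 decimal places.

μ̂_MAP = -7.160

n = 5; x̄ = ((-2.9) + (-4.7) + (-12.8) + (-12.4) + (-3.1))/5 = -35.9/5 = -7.18.
For a Normal prior and Normal likelihood with known variance, the posterior is Normal; its mode equals its mean, the precision-weighted average.
Prior precision 1/σ₀² = 1/25 = 0.04; data precision n/σ² = 5/16 = 0.3125.
μ̂ = (0.04·(-7) + 0.3125·(-7.18)) / (0.04 + 0.3125) = (-2.52375)/0.3525 = -673/94 ≈ -7.160.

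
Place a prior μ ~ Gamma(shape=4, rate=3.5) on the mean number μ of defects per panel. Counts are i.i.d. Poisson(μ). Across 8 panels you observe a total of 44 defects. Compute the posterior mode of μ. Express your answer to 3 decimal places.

Σxᵢ = 44, n = 8.
Posterior ∝ μ^3e^(−3.5μ) · μ^44e^(−8μ) = μ^47e^(−11.5μ), i.e. Gamma(shape=48, rate=11.5).
The mode of a Gamma(a, b) with a ≥ 1 (shape–rate) is (a−1)/b = 47/11.5 ≈ 4.087.

μ̂_MAP = 4.087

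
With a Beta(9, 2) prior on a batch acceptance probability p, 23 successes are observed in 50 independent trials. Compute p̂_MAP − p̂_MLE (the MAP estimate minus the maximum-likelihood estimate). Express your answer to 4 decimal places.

Posterior is Beta(32, 29); MAP = (32−1)/(61−2) = 31/59 ≈ 0.52542.
MLE ignores the prior: p̂_MLE = k/n = 23/50 ≈ 0.46000.
Difference = 31/59 − 23/50 = 193/2950 ≈ 0.0654.

MAP − MLE = 0.0654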